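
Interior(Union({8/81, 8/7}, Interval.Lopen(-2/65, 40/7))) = Interval.open(-2/65, 40/7)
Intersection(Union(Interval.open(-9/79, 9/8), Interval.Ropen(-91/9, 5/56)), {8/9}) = {8/9}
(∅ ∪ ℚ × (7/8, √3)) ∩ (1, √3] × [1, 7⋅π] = (ℚ ∩ (1, √3]) × [1, √3)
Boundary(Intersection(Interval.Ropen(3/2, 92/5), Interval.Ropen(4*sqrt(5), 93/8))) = {93/8, 4*sqrt(5)}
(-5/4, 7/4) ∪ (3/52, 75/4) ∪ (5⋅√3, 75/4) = (-5/4, 75/4)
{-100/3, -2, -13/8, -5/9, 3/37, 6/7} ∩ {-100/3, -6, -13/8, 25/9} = {-100/3, -13/8}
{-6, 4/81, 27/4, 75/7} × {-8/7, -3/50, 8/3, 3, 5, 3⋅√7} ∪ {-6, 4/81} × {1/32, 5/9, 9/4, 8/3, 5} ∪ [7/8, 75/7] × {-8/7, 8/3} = ([7/8, 75/7] × {-8/7, 8/3}) ∪ ({-6, 4/81} × {1/32, 5/9, 9/4, 8/3, 5}) ∪ ({-6, 4/81, 27/4, 75/7} × {-8/7, -3/50, 8/3, 3, 5, 3⋅√7})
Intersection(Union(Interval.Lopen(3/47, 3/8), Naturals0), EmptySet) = EmptySet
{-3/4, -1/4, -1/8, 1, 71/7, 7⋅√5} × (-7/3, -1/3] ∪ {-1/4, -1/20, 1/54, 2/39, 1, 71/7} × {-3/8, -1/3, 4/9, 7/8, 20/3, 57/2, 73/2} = ({-1/4, -1/20, 1/54, 2/39, 1, 71/7} × {-3/8, -1/3, 4/9, 7/8, 20/3, 57/2, 73/2}) ∪ ({-3/4, -1/4, -1/8, 1, 71/7, 7⋅√5} × (-7/3, -1/3])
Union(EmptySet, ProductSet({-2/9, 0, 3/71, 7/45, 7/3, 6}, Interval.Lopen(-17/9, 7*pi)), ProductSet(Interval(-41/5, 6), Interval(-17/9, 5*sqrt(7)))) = Union(ProductSet({-2/9, 0, 3/71, 7/45, 7/3, 6}, Interval.Lopen(-17/9, 7*pi)), ProductSet(Interval(-41/5, 6), Interval(-17/9, 5*sqrt(7))))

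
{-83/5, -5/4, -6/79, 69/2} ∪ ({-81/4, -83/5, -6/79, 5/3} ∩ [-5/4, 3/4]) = {-83/5, -5/4, -6/79, 69/2}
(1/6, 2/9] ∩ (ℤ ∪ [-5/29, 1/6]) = ∅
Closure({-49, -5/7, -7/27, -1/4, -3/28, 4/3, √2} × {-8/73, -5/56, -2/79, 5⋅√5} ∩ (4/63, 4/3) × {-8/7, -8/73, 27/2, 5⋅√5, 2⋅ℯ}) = ∅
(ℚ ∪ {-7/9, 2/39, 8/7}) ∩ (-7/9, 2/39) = ℚ ∩ (-7/9, 2/39)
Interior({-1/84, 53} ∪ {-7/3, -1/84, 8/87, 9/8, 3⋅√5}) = ∅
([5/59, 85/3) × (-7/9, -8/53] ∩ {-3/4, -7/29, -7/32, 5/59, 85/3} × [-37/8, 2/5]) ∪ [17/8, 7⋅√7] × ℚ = ({5/59} × (-7/9, -8/53]) ∪ ([17/8, 7⋅√7] × ℚ)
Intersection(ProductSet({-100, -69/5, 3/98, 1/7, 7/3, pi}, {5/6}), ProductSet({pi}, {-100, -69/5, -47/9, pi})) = EmptySet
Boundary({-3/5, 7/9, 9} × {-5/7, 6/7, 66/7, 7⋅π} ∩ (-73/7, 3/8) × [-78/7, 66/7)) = {-3/5} × {-5/7, 6/7}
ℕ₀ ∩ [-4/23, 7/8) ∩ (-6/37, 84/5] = {0}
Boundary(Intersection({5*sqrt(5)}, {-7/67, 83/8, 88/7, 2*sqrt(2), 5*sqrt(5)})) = {5*sqrt(5)}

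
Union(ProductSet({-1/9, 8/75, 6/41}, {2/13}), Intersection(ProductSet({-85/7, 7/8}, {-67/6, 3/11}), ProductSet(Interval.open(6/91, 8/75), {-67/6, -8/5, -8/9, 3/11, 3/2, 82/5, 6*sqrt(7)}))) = ProductSet({-1/9, 8/75, 6/41}, {2/13})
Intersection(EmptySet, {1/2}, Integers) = EmptySet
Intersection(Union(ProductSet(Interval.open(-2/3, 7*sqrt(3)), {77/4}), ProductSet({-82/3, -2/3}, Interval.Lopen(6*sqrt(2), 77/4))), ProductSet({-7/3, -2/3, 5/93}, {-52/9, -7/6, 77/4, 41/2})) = ProductSet({-2/3, 5/93}, {77/4})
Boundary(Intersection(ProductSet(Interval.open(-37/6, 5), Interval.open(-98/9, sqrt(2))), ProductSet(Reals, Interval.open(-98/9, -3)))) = Union(ProductSet({-37/6, 5}, Interval(-98/9, -3)), ProductSet(Interval(-37/6, 5), {-98/9, -3}))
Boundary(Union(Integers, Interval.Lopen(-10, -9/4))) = Union(Complement(Integers, Interval.open(-10, -9/4)), {-9/4})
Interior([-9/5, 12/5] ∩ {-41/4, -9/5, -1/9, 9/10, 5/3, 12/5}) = ∅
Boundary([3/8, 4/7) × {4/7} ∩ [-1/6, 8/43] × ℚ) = ∅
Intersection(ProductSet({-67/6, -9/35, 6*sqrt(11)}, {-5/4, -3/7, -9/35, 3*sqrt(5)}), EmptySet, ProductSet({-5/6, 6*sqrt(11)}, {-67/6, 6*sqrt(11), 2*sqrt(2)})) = EmptySet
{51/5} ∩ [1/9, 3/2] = ∅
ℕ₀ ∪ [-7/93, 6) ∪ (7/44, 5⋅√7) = [-7/93, 5⋅√7) ∪ ℕ₀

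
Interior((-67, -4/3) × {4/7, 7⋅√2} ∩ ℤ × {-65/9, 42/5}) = ∅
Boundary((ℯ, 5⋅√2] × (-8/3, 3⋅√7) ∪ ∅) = ({5⋅√2, ℯ} × [-8/3, 3⋅√7]) ∪ ([ℯ, 5⋅√2] × {-8/3, 3⋅√7})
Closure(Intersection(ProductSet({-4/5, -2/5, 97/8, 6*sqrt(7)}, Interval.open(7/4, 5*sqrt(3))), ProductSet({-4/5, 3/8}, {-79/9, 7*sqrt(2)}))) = EmptySet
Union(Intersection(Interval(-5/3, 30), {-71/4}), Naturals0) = Naturals0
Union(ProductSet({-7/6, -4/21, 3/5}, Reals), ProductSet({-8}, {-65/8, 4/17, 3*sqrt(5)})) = Union(ProductSet({-8}, {-65/8, 4/17, 3*sqrt(5)}), ProductSet({-7/6, -4/21, 3/5}, Reals))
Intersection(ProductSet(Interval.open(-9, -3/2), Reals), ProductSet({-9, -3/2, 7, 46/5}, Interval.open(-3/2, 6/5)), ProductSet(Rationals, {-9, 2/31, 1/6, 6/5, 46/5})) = EmptySet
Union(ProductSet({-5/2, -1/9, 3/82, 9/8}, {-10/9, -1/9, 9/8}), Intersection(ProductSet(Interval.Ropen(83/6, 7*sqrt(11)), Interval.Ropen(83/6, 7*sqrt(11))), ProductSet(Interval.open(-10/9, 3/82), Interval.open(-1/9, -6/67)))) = ProductSet({-5/2, -1/9, 3/82, 9/8}, {-10/9, -1/9, 9/8})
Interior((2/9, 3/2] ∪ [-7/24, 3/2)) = (-7/24, 3/2)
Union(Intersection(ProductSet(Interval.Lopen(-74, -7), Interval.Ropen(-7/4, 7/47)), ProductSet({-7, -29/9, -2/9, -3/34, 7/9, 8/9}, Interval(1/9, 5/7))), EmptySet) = ProductSet({-7}, Interval.Ropen(1/9, 7/47))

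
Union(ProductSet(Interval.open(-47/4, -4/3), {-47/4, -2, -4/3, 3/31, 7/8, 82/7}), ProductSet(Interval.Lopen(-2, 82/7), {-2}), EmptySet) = Union(ProductSet(Interval.open(-47/4, -4/3), {-47/4, -2, -4/3, 3/31, 7/8, 82/7}), ProductSet(Interval.Lopen(-2, 82/7), {-2}))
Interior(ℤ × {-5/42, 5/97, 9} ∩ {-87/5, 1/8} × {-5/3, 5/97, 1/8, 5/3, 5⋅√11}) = ∅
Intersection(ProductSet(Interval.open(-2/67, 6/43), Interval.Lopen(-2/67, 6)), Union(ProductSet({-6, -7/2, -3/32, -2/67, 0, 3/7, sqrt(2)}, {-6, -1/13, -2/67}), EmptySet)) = EmptySet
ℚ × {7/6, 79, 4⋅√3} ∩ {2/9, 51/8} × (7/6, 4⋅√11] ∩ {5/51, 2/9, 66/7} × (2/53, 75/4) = {2/9} × {4⋅√3}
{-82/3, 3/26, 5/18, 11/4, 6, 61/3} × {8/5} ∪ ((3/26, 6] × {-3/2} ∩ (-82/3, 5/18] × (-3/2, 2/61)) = {-82/3, 3/26, 5/18, 11/4, 6, 61/3} × {8/5}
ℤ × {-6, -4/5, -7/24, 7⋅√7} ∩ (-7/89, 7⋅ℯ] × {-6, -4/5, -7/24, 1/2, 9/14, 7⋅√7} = {0, 1, …, 19} × {-6, -4/5, -7/24, 7⋅√7}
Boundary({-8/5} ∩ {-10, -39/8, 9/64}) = ∅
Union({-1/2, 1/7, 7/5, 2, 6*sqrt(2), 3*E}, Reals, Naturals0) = Reals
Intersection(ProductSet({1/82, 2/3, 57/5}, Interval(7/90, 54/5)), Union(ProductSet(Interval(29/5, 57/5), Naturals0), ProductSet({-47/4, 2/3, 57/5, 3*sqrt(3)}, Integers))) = ProductSet({2/3, 57/5}, Range(1, 11, 1))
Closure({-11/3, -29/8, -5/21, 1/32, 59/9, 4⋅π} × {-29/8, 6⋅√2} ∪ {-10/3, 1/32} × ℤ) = ({-10/3, 1/32} × ℤ) ∪ ({-11/3, -29/8, -5/21, 1/32, 59/9, 4⋅π} × {-29/8, 6⋅√2})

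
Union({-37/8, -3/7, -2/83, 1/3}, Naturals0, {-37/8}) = Union({-37/8, -3/7, -2/83, 1/3}, Naturals0)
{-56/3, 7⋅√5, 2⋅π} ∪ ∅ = {-56/3, 7⋅√5, 2⋅π}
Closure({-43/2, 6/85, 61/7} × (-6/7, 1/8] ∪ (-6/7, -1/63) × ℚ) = ([-6/7, -1/63] × ℝ) ∪ ({-43/2, 6/85, 61/7} × [-6/7, 1/8])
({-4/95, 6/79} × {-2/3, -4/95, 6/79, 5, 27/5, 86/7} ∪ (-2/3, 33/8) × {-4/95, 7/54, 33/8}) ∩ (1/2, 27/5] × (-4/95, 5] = (1/2, 33/8) × {7/54, 33/8}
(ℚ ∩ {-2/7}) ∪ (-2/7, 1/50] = [-2/7, 1/50]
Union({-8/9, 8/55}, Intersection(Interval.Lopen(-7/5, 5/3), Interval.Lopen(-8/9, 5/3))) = Interval(-8/9, 5/3)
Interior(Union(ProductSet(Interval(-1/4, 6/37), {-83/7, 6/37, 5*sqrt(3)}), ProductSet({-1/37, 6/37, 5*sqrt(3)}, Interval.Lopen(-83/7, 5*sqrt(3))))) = EmptySet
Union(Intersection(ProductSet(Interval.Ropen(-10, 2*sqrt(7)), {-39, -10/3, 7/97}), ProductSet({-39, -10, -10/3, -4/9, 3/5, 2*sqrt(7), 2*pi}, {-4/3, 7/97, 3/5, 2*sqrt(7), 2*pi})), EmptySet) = ProductSet({-10, -10/3, -4/9, 3/5}, {7/97})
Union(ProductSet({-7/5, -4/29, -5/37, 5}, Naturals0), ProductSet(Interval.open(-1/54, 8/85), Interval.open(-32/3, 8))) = Union(ProductSet({-7/5, -4/29, -5/37, 5}, Naturals0), ProductSet(Interval.open(-1/54, 8/85), Interval.open(-32/3, 8)))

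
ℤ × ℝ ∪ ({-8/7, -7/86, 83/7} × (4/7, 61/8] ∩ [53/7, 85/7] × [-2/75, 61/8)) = (ℤ × ℝ) ∪ ({83/7} × (4/7, 61/8))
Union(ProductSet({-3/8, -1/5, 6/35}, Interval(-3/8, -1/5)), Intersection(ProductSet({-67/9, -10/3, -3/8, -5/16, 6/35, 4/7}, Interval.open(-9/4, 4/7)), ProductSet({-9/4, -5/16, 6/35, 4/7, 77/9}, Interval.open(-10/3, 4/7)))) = Union(ProductSet({-3/8, -1/5, 6/35}, Interval(-3/8, -1/5)), ProductSet({-5/16, 6/35, 4/7}, Interval.open(-9/4, 4/7)))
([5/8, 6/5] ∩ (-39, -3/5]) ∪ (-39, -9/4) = (-39, -9/4)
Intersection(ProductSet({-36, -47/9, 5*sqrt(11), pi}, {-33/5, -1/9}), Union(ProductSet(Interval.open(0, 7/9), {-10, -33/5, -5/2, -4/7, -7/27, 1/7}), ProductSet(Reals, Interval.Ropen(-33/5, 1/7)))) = ProductSet({-36, -47/9, 5*sqrt(11), pi}, {-33/5, -1/9})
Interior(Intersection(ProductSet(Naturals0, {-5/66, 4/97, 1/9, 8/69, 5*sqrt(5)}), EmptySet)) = EmptySet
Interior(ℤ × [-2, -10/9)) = ∅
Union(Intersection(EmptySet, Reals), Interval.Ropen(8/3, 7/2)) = Interval.Ropen(8/3, 7/2)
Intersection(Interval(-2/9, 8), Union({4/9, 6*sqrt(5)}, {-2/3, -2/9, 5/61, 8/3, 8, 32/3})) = {-2/9, 5/61, 4/9, 8/3, 8}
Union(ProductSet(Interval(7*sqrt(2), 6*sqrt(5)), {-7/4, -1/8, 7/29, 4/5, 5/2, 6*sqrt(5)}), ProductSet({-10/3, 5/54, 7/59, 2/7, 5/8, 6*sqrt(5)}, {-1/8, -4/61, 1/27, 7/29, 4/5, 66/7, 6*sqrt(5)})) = Union(ProductSet({-10/3, 5/54, 7/59, 2/7, 5/8, 6*sqrt(5)}, {-1/8, -4/61, 1/27, 7/29, 4/5, 66/7, 6*sqrt(5)}), ProductSet(Interval(7*sqrt(2), 6*sqrt(5)), {-7/4, -1/8, 7/29, 4/5, 5/2, 6*sqrt(5)}))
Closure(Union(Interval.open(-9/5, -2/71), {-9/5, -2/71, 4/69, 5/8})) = Union({4/69, 5/8}, Interval(-9/5, -2/71))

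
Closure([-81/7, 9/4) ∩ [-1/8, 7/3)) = [-1/8, 9/4]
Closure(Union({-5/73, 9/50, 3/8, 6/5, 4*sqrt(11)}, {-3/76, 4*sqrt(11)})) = {-5/73, -3/76, 9/50, 3/8, 6/5, 4*sqrt(11)}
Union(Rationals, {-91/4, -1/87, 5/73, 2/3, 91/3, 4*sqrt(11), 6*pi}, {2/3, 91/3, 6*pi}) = Union({4*sqrt(11), 6*pi}, Rationals)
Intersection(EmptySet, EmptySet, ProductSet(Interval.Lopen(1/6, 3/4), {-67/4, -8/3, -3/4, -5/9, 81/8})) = EmptySet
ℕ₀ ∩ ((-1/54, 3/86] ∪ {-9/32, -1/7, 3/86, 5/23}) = {0}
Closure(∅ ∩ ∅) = ∅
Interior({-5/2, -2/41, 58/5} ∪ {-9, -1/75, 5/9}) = ∅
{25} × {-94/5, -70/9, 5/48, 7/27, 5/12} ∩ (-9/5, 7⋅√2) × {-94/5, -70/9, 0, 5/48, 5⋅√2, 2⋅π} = ∅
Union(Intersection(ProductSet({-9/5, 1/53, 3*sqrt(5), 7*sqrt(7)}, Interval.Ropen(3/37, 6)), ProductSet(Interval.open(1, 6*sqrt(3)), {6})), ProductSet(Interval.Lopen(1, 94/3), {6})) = ProductSet(Interval.Lopen(1, 94/3), {6})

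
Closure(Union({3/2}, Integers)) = Union({3/2}, Integers)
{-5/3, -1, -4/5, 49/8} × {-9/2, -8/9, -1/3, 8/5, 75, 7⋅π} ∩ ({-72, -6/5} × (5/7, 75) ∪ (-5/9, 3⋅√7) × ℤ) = {49/8} × {75}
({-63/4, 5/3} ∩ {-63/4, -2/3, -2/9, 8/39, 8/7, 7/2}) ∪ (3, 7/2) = {-63/4} ∪ (3, 7/2)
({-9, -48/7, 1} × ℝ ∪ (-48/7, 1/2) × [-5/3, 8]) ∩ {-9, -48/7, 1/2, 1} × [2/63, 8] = {-9, -48/7, 1} × [2/63, 8]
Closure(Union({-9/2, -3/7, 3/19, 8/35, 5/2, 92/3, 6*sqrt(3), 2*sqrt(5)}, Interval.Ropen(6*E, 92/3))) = Union({-9/2, -3/7, 3/19, 8/35, 5/2, 6*sqrt(3), 2*sqrt(5)}, Interval(6*E, 92/3))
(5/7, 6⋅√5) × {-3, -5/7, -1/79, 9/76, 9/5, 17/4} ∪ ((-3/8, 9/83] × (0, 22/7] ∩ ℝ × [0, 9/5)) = ((-3/8, 9/83] × (0, 9/5)) ∪ ((5/7, 6⋅√5) × {-3, -5/7, -1/79, 9/76, 9/5, 17/4})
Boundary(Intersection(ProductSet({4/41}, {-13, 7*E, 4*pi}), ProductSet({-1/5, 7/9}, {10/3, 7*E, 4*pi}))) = EmptySet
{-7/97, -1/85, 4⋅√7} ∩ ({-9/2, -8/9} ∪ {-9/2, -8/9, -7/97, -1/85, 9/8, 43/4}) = {-7/97, -1/85}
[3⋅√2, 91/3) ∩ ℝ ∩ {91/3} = ∅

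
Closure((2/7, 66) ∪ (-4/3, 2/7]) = [-4/3, 66]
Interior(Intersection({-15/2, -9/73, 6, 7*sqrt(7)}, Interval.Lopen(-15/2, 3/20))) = EmptySet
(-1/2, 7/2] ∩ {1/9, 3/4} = {1/9, 3/4}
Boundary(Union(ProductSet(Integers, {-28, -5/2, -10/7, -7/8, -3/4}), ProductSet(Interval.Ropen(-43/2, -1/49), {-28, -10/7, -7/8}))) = Union(ProductSet(Integers, {-28, -5/2, -10/7, -7/8, -3/4}), ProductSet(Interval(-43/2, -1/49), {-28, -10/7, -7/8}))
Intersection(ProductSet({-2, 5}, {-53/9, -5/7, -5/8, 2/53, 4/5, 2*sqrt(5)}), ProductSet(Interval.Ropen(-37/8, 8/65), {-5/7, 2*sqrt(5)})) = ProductSet({-2}, {-5/7, 2*sqrt(5)})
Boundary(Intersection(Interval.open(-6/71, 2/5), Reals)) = {-6/71, 2/5}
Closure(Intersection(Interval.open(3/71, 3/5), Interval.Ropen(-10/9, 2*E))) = Interval(3/71, 3/5)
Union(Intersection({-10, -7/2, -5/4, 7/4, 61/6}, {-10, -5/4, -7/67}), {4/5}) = {-10, -5/4, 4/5}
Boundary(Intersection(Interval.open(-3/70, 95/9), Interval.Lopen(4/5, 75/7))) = {4/5, 95/9}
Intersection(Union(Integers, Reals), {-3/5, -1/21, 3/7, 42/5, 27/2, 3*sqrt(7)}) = {-3/5, -1/21, 3/7, 42/5, 27/2, 3*sqrt(7)}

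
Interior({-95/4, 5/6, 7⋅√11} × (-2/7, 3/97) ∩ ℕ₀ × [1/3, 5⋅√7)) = ∅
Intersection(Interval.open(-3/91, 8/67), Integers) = Range(0, 1, 1)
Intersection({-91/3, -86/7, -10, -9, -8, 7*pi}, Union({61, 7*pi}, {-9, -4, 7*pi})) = {-9, 7*pi}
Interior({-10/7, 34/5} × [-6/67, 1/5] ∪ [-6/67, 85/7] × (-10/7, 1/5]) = (-6/67, 85/7) × (-10/7, 1/5)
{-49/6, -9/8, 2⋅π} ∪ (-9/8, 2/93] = {-49/6, 2⋅π} ∪ [-9/8, 2/93]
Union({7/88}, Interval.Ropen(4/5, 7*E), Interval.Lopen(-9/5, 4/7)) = Union(Interval.Lopen(-9/5, 4/7), Interval.Ropen(4/5, 7*E))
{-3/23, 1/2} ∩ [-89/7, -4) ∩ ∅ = ∅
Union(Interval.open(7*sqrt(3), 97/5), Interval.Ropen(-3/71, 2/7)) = Union(Interval.Ropen(-3/71, 2/7), Interval.open(7*sqrt(3), 97/5))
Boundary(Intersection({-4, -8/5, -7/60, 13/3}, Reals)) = {-4, -8/5, -7/60, 13/3}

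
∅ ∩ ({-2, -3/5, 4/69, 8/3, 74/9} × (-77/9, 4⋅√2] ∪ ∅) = ∅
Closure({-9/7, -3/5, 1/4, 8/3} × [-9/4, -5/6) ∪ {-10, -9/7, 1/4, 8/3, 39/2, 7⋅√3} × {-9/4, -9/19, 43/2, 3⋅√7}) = ({-9/7, -3/5, 1/4, 8/3} × [-9/4, -5/6]) ∪ ({-10, -9/7, 1/4, 8/3, 39/2, 7⋅√3} × {-9/4, -9/19, 43/2, 3⋅√7})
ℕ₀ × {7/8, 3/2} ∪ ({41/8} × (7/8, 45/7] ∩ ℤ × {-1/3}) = ℕ₀ × {7/8, 3/2}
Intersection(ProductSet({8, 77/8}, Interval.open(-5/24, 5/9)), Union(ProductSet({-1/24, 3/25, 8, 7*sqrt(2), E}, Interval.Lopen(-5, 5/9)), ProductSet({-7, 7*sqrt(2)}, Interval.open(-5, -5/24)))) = ProductSet({8}, Interval.open(-5/24, 5/9))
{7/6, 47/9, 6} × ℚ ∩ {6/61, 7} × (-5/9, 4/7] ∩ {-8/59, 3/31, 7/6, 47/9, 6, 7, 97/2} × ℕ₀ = ∅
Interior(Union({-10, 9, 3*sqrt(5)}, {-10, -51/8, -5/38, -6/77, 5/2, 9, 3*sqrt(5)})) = EmptySet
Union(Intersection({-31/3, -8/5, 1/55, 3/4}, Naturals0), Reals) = Reals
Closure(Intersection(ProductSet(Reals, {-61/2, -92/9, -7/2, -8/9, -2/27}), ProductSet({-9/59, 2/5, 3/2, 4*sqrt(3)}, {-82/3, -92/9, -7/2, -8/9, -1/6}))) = ProductSet({-9/59, 2/5, 3/2, 4*sqrt(3)}, {-92/9, -7/2, -8/9})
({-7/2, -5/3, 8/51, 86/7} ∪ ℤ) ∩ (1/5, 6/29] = ∅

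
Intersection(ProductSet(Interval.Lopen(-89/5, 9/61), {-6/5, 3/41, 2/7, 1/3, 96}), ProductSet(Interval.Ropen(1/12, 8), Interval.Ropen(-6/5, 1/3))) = ProductSet(Interval(1/12, 9/61), {-6/5, 3/41, 2/7})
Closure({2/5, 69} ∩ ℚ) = {2/5, 69}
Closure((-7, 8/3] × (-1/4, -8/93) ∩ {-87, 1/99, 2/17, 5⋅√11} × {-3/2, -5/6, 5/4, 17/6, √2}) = ∅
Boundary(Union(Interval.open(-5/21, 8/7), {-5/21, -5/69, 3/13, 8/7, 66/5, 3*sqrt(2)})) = {-5/21, 8/7, 66/5, 3*sqrt(2)}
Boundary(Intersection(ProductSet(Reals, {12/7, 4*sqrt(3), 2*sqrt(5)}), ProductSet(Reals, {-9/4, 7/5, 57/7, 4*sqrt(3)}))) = ProductSet(Reals, {4*sqrt(3)})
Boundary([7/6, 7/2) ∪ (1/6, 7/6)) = {1/6, 7/2}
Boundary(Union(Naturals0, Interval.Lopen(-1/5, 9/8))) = Union(Complement(Naturals0, Interval.open(-1/5, 9/8)), {-1/5, 9/8})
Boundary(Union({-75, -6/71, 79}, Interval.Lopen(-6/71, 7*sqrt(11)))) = {-75, -6/71, 79, 7*sqrt(11)}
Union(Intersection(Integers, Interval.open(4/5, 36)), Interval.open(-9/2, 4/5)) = Union(Interval.open(-9/2, 4/5), Range(1, 36, 1))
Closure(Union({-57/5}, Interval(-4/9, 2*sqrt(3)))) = Union({-57/5}, Interval(-4/9, 2*sqrt(3)))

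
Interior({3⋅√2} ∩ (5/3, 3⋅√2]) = ∅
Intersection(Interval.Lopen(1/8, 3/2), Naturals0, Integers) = Range(1, 2, 1)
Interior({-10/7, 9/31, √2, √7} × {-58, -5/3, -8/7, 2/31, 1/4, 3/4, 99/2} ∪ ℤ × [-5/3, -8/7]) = ∅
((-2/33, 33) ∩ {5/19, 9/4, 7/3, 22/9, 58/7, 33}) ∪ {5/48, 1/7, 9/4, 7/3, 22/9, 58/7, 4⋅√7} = {5/48, 1/7, 5/19, 9/4, 7/3, 22/9, 58/7, 4⋅√7}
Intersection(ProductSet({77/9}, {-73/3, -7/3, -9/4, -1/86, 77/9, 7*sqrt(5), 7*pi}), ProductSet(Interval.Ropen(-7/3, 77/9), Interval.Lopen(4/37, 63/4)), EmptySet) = EmptySet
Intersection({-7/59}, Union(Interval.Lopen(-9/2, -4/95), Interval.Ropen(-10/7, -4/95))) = {-7/59}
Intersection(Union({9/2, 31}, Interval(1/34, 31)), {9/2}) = {9/2}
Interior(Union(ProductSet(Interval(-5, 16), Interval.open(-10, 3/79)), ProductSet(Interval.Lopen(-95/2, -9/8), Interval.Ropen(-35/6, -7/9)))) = Union(ProductSet(Interval.open(-95/2, 16), Interval.open(-35/6, -7/9)), ProductSet(Interval.open(-5, 16), Interval.open(-10, 3/79)))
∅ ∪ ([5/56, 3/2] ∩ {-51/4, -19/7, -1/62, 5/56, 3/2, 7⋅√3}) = {5/56, 3/2}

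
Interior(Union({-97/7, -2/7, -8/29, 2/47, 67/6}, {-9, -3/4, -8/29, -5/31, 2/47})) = EmptySet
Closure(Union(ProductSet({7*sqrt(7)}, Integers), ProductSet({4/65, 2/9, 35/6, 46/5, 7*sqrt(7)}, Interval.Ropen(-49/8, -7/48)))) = Union(ProductSet({7*sqrt(7)}, Integers), ProductSet({4/65, 2/9, 35/6, 46/5, 7*sqrt(7)}, Interval(-49/8, -7/48)))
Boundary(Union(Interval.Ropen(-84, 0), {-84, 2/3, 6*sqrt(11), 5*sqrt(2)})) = {-84, 0, 2/3, 6*sqrt(11), 5*sqrt(2)}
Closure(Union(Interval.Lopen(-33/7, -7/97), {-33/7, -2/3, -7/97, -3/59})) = Union({-3/59}, Interval(-33/7, -7/97))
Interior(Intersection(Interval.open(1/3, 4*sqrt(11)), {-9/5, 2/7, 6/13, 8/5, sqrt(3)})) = EmptySet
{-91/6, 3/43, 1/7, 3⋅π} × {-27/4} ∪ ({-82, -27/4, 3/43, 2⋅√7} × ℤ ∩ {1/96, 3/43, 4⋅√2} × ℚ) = ({3/43} × ℤ) ∪ ({-91/6, 3/43, 1/7, 3⋅π} × {-27/4})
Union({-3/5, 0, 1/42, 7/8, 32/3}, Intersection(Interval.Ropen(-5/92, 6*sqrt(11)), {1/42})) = {-3/5, 0, 1/42, 7/8, 32/3}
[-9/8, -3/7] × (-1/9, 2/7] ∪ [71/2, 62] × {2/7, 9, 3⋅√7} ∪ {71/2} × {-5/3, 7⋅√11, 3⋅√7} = ([-9/8, -3/7] × (-1/9, 2/7]) ∪ ([71/2, 62] × {2/7, 9, 3⋅√7}) ∪ ({71/2} × {-5/3, 7⋅√11, 3⋅√7})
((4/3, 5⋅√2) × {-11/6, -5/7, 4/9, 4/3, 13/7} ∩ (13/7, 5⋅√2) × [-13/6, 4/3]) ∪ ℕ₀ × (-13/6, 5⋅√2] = (ℕ₀ × (-13/6, 5⋅√2]) ∪ ((13/7, 5⋅√2) × {-11/6, -5/7, 4/9, 4/3})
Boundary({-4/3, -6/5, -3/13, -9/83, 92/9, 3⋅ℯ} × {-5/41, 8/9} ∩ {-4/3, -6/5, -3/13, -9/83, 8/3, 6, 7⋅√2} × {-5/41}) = {-4/3, -6/5, -3/13, -9/83} × {-5/41}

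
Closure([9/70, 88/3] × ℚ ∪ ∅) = [9/70, 88/3] × ℝ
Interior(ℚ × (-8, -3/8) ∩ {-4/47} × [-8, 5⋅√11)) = ∅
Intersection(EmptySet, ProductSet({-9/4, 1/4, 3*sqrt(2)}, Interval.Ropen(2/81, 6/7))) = EmptySet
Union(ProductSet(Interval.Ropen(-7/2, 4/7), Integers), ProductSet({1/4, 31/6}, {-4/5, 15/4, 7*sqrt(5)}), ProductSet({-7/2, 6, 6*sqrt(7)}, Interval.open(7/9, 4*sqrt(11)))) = Union(ProductSet({1/4, 31/6}, {-4/5, 15/4, 7*sqrt(5)}), ProductSet({-7/2, 6, 6*sqrt(7)}, Interval.open(7/9, 4*sqrt(11))), ProductSet(Interval.Ropen(-7/2, 4/7), Integers))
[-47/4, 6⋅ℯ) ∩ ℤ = {-11, -10, …, 16}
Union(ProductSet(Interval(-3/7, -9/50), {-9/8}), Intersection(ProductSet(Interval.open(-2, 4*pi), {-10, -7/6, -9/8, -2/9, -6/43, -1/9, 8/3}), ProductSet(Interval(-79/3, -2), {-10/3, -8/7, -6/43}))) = ProductSet(Interval(-3/7, -9/50), {-9/8})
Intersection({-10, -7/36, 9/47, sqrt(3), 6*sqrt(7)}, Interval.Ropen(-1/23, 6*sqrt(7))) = {9/47, sqrt(3)}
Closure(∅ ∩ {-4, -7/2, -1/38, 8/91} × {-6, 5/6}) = ∅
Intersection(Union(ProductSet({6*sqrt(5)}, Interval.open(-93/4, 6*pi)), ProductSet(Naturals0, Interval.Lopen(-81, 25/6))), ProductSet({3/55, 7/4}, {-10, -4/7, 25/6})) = EmptySet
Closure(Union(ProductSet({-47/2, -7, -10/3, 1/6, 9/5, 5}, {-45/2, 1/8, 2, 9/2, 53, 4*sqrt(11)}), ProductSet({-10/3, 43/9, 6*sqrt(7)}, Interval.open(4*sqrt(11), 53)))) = Union(ProductSet({-10/3, 43/9, 6*sqrt(7)}, Interval(4*sqrt(11), 53)), ProductSet({-47/2, -7, -10/3, 1/6, 9/5, 5}, {-45/2, 1/8, 2, 9/2, 53, 4*sqrt(11)}))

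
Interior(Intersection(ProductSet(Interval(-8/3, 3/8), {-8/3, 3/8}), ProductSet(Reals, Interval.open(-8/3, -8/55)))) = EmptySet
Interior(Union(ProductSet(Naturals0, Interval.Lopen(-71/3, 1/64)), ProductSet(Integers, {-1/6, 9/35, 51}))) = EmptySet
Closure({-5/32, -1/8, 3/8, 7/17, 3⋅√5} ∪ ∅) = {-5/32, -1/8, 3/8, 7/17, 3⋅√5}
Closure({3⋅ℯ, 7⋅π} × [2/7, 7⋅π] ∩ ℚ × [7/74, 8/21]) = ∅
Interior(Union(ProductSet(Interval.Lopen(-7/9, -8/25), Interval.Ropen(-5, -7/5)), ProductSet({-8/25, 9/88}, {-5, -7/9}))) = ProductSet(Interval.open(-7/9, -8/25), Interval.open(-5, -7/5))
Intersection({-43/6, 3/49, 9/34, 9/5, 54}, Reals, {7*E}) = EmptySet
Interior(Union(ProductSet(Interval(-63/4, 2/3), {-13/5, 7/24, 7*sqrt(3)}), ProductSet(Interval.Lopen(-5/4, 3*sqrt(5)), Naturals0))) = EmptySet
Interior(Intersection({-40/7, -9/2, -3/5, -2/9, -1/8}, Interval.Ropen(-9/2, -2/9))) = EmptySet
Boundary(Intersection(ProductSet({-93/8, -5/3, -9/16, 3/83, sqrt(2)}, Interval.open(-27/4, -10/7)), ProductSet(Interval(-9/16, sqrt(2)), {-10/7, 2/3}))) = EmptySet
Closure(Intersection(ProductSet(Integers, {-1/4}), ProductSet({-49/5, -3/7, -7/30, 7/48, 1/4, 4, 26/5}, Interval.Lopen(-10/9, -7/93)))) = ProductSet({4}, {-1/4})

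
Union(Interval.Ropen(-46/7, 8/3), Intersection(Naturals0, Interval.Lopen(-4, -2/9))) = Interval.Ropen(-46/7, 8/3)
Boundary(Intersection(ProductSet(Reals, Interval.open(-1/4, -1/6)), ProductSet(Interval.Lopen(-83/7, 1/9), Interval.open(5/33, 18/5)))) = EmptySet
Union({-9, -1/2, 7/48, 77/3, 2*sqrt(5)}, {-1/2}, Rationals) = Union({2*sqrt(5)}, Rationals)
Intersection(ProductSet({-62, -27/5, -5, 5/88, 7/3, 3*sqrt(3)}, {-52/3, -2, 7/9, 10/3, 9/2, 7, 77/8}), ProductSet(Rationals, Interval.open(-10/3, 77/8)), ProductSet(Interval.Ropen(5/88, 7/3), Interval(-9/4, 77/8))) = ProductSet({5/88}, {-2, 7/9, 10/3, 9/2, 7})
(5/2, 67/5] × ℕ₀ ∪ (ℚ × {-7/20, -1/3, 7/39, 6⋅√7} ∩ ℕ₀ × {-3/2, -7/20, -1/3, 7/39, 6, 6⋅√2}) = (ℕ₀ × {-7/20, -1/3, 7/39}) ∪ ((5/2, 67/5] × ℕ₀)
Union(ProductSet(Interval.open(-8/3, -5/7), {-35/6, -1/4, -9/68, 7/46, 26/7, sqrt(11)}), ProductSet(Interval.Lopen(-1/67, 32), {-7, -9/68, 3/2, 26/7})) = Union(ProductSet(Interval.open(-8/3, -5/7), {-35/6, -1/4, -9/68, 7/46, 26/7, sqrt(11)}), ProductSet(Interval.Lopen(-1/67, 32), {-7, -9/68, 3/2, 26/7}))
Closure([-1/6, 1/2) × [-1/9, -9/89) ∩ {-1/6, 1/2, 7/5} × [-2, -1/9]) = {-1/6} × {-1/9}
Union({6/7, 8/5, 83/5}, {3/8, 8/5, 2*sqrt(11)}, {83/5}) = {3/8, 6/7, 8/5, 83/5, 2*sqrt(11)}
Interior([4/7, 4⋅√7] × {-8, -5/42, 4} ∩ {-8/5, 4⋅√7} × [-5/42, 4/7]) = ∅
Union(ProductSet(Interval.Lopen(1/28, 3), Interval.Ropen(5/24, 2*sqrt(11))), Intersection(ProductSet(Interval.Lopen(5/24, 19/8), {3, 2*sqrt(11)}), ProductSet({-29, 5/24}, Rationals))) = ProductSet(Interval.Lopen(1/28, 3), Interval.Ropen(5/24, 2*sqrt(11)))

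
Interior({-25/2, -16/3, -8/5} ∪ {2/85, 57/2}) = ∅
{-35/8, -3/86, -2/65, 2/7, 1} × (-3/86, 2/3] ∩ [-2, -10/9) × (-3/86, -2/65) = ∅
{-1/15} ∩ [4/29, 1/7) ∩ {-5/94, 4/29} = ∅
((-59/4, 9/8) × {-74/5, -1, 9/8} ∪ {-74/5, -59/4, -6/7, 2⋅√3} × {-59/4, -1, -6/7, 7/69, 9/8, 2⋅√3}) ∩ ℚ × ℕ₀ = ∅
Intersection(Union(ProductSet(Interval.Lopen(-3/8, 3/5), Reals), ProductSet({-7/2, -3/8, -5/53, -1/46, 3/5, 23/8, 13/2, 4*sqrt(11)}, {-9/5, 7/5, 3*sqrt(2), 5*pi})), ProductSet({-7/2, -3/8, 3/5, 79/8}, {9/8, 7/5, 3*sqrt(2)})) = Union(ProductSet({3/5}, {9/8, 7/5, 3*sqrt(2)}), ProductSet({-7/2, -3/8, 3/5}, {7/5, 3*sqrt(2)}))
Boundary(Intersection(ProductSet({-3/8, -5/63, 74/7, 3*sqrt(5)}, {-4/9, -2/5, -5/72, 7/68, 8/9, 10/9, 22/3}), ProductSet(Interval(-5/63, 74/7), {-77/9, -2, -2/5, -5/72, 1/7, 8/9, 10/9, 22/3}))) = ProductSet({-5/63, 74/7, 3*sqrt(5)}, {-2/5, -5/72, 8/9, 10/9, 22/3})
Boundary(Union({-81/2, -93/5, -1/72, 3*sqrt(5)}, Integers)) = Union({-81/2, -93/5, -1/72, 3*sqrt(5)}, Integers)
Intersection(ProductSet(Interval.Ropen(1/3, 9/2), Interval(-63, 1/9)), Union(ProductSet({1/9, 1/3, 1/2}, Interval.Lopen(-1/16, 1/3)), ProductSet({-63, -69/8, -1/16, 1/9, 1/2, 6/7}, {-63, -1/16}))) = Union(ProductSet({1/3, 1/2}, Interval.Lopen(-1/16, 1/9)), ProductSet({1/2, 6/7}, {-63, -1/16}))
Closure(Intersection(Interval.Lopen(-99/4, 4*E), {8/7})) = {8/7}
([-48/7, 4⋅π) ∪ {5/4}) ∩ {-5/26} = {-5/26}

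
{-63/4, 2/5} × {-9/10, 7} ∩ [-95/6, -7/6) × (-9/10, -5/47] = ∅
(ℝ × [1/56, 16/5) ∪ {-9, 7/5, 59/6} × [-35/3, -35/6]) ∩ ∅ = ∅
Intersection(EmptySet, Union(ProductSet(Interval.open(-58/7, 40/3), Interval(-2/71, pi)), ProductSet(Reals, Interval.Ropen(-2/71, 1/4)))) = EmptySet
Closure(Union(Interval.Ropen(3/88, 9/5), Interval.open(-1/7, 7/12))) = Interval(-1/7, 9/5)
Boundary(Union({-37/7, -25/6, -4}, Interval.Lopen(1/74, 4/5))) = {-37/7, -25/6, -4, 1/74, 4/5}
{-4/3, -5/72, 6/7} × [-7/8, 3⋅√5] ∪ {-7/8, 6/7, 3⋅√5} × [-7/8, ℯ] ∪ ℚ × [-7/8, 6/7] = (ℚ × [-7/8, 6/7]) ∪ ({-4/3, -5/72, 6/7} × [-7/8, 3⋅√5]) ∪ ({-7/8, 6/7, 3⋅√5} × [-7/8, ℯ])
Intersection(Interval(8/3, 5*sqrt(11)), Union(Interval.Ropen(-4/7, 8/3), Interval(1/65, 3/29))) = EmptySet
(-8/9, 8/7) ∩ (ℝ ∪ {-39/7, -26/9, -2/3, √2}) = (-8/9, 8/7)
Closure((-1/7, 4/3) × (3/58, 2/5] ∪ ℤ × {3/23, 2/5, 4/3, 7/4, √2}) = ({-1/7, 4/3} × [3/58, 2/5]) ∪ ([-1/7, 4/3] × {3/58, 2/5}) ∪ (ℤ × {3/23, 2/5, 4/3, 7/4, √2}) ∪ ((-1/7, 4/3) × (3/58, 2/5])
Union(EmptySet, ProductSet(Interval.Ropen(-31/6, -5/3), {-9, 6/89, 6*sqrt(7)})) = ProductSet(Interval.Ropen(-31/6, -5/3), {-9, 6/89, 6*sqrt(7)})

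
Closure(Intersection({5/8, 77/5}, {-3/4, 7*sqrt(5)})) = EmptySet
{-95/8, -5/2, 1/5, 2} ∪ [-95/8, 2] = [-95/8, 2]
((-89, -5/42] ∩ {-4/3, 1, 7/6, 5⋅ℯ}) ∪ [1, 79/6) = {-4/3} ∪ [1, 79/6)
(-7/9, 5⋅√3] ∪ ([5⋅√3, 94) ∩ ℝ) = (-7/9, 94)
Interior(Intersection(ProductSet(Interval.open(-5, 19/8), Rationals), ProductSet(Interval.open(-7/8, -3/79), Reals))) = EmptySet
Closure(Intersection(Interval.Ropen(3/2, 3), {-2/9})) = EmptySet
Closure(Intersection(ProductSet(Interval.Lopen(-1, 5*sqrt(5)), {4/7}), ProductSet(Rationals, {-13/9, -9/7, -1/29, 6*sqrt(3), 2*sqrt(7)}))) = EmptySet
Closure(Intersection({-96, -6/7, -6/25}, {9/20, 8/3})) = EmptySet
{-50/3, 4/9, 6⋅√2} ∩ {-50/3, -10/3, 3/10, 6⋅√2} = {-50/3, 6⋅√2}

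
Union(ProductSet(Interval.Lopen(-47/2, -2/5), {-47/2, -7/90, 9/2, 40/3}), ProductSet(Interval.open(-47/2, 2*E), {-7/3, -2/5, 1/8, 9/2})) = Union(ProductSet(Interval.Lopen(-47/2, -2/5), {-47/2, -7/90, 9/2, 40/3}), ProductSet(Interval.open(-47/2, 2*E), {-7/3, -2/5, 1/8, 9/2}))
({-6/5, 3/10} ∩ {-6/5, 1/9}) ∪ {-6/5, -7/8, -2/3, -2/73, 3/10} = {-6/5, -7/8, -2/3, -2/73, 3/10}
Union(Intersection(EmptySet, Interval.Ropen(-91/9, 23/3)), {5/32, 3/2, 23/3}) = {5/32, 3/2, 23/3}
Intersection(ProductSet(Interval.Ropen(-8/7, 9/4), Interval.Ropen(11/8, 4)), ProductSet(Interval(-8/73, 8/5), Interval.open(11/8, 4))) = ProductSet(Interval(-8/73, 8/5), Interval.open(11/8, 4))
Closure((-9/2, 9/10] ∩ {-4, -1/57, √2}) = {-4, -1/57}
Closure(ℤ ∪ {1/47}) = ℤ ∪ {1/47}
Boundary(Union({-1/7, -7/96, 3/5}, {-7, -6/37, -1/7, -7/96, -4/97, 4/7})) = {-7, -6/37, -1/7, -7/96, -4/97, 4/7, 3/5}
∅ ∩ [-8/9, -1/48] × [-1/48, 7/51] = ∅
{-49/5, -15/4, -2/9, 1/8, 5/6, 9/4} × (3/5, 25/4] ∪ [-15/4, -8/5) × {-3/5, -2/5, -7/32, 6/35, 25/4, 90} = ({-49/5, -15/4, -2/9, 1/8, 5/6, 9/4} × (3/5, 25/4]) ∪ ([-15/4, -8/5) × {-3/5, -2/5, -7/32, 6/35, 25/4, 90})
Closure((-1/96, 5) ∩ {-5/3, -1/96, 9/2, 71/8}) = {9/2}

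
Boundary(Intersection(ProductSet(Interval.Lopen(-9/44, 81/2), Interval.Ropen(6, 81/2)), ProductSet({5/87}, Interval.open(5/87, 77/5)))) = ProductSet({5/87}, Interval(6, 77/5))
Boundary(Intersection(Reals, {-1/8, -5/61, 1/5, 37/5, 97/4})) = {-1/8, -5/61, 1/5, 37/5, 97/4}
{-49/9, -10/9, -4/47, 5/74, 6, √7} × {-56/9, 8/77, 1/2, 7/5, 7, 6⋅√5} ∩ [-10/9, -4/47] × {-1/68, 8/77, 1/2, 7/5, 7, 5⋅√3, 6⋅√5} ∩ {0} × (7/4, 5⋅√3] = ∅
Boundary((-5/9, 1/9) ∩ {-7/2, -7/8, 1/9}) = ∅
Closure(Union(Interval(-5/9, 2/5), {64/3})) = Union({64/3}, Interval(-5/9, 2/5))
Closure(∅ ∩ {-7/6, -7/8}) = ∅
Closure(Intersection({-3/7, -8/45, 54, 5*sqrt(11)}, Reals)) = {-3/7, -8/45, 54, 5*sqrt(11)}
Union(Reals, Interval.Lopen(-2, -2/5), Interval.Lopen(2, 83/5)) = Interval(-oo, oo)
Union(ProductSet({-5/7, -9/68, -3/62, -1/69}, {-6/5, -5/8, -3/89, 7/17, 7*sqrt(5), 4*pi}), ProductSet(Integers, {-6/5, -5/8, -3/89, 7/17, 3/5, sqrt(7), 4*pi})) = Union(ProductSet({-5/7, -9/68, -3/62, -1/69}, {-6/5, -5/8, -3/89, 7/17, 7*sqrt(5), 4*pi}), ProductSet(Integers, {-6/5, -5/8, -3/89, 7/17, 3/5, sqrt(7), 4*pi}))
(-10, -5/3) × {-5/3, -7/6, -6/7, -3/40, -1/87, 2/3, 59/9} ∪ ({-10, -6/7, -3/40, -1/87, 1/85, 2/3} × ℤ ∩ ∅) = (-10, -5/3) × {-5/3, -7/6, -6/7, -3/40, -1/87, 2/3, 59/9}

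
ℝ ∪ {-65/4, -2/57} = ℝ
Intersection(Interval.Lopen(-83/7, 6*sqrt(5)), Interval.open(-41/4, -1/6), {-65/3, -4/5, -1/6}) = {-4/5}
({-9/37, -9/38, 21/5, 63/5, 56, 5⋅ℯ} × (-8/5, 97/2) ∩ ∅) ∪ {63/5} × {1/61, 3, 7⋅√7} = {63/5} × {1/61, 3, 7⋅√7}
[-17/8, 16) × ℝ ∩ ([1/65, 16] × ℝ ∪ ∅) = [1/65, 16) × ℝ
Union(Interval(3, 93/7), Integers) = Union(Integers, Interval(3, 93/7))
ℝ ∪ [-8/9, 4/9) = (-∞, ∞)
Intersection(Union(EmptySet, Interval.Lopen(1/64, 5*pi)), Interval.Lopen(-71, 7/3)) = Interval.Lopen(1/64, 7/3)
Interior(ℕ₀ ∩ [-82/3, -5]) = ∅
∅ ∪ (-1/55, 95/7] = (-1/55, 95/7]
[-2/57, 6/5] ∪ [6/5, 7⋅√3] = [-2/57, 7⋅√3]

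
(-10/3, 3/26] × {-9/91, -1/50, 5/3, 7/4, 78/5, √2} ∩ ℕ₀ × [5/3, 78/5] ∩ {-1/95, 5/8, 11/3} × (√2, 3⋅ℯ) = ∅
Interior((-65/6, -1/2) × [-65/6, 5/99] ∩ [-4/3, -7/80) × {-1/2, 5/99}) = ∅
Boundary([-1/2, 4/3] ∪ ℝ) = ∅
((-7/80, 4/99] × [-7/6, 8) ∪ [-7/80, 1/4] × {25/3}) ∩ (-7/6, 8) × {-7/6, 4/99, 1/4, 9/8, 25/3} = ([-7/80, 1/4] × {25/3}) ∪ ((-7/80, 4/99] × {-7/6, 4/99, 1/4, 9/8})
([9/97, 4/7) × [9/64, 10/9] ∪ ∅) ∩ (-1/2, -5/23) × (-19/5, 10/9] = ∅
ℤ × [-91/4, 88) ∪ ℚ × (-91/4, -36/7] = (ℤ × [-91/4, 88)) ∪ (ℚ × (-91/4, -36/7])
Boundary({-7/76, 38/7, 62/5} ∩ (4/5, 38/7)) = ∅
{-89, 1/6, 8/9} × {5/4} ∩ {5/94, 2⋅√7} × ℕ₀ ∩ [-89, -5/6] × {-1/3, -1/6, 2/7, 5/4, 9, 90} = ∅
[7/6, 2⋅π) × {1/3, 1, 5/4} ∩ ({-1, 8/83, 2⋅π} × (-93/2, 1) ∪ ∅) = ∅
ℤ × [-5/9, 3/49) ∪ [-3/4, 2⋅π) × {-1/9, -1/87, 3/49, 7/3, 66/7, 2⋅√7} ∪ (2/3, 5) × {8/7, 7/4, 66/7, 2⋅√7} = (ℤ × [-5/9, 3/49)) ∪ ((2/3, 5) × {8/7, 7/4, 66/7, 2⋅√7}) ∪ ([-3/4, 2⋅π) × {-1/9, -1/87, 3/49, 7/3, 66/7, 2⋅√7})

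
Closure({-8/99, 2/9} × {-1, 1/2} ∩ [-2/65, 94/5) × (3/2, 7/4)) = ∅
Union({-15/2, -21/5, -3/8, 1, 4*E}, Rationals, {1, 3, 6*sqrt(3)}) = Union({6*sqrt(3), 4*E}, Rationals)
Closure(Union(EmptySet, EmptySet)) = EmptySet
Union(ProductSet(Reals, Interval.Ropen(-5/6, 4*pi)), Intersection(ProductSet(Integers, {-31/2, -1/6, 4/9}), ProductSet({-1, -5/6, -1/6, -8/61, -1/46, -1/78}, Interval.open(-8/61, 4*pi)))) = ProductSet(Reals, Interval.Ropen(-5/6, 4*pi))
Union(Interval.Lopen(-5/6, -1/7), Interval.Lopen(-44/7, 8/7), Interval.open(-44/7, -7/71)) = Interval.Lopen(-44/7, 8/7)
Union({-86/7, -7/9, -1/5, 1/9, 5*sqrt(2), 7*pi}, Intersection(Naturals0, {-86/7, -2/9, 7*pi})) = {-86/7, -7/9, -1/5, 1/9, 5*sqrt(2), 7*pi}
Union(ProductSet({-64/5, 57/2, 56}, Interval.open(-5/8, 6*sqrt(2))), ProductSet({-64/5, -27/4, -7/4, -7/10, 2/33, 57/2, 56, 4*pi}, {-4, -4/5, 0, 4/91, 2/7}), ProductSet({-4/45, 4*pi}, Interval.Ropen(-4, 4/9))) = Union(ProductSet({-4/45, 4*pi}, Interval.Ropen(-4, 4/9)), ProductSet({-64/5, 57/2, 56}, Interval.open(-5/8, 6*sqrt(2))), ProductSet({-64/5, -27/4, -7/4, -7/10, 2/33, 57/2, 56, 4*pi}, {-4, -4/5, 0, 4/91, 2/7}))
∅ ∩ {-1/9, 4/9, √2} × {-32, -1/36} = ∅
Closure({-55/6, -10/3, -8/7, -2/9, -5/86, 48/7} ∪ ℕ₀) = {-55/6, -10/3, -8/7, -2/9, -5/86, 48/7} ∪ ℕ₀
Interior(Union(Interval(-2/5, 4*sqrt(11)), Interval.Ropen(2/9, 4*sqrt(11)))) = Interval.open(-2/5, 4*sqrt(11))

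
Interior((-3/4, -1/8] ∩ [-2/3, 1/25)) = (-2/3, -1/8)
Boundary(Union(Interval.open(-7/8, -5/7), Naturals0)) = Union(Complement(Naturals0, Interval.open(-7/8, -5/7)), {-7/8, -5/7})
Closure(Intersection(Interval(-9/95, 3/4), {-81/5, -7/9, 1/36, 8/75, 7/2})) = {1/36, 8/75}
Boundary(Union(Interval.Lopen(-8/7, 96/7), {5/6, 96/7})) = {-8/7, 96/7}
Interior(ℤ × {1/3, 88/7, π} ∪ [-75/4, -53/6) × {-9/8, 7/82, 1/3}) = ∅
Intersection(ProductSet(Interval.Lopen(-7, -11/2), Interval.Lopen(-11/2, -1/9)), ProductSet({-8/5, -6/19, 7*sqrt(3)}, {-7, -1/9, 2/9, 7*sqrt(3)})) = EmptySet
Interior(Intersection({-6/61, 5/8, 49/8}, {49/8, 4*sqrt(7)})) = EmptySet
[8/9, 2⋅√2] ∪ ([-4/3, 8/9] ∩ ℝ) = [-4/3, 2⋅√2]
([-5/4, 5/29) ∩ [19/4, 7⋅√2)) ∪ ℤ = ℤ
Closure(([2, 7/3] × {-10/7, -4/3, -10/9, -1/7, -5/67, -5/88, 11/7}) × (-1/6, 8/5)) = ([2, 7/3] × {-10/7, -4/3, -10/9, -1/7, -5/67, -5/88, 11/7}) × [-1/6, 8/5]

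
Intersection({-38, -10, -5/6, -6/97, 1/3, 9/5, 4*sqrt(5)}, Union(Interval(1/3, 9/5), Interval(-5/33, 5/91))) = {-6/97, 1/3, 9/5}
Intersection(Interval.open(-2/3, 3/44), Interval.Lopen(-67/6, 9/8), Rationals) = Intersection(Interval.open(-2/3, 3/44), Rationals)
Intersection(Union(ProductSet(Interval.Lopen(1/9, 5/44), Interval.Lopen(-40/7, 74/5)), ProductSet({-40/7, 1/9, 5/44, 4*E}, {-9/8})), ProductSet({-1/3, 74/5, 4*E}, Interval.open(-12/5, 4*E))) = ProductSet({4*E}, {-9/8})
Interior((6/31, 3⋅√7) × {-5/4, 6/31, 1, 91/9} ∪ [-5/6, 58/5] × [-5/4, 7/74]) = (-5/6, 58/5) × (-5/4, 7/74)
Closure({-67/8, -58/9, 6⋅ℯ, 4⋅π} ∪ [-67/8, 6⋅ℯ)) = [-67/8, 6⋅ℯ]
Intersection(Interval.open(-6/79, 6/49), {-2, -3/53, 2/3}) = {-3/53}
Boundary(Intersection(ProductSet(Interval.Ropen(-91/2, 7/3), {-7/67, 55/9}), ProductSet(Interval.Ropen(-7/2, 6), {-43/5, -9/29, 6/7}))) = EmptySet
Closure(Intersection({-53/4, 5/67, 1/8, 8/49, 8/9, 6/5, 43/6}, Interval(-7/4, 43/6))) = {5/67, 1/8, 8/49, 8/9, 6/5, 43/6}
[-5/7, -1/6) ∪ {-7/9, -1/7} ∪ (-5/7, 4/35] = {-7/9} ∪ [-5/7, 4/35]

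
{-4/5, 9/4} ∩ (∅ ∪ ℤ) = ∅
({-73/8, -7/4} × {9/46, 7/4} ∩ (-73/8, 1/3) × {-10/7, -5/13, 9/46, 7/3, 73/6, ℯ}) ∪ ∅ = {-7/4} × {9/46}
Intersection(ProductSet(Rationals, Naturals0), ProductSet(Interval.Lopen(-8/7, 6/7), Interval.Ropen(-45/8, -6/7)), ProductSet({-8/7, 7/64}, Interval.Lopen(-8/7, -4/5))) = EmptySet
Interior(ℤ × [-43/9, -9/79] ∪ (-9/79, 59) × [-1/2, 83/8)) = ((-9/79, 59) × (-9/79, 83/8)) ∪ ((((-9/79, 59) \ ℤ) ∪ ((-9/79, 59) \ ℤ \ (-9/79, 59))) × (-1/2, 83/8)) ∪ (((ℤ \ ({-9/79} ∪ (ℤ \ (-9/79, 59)))) ∪ (ℤ \ ([-9/79, 59] ∪ (ℤ \ (-9/79, 59)))) ∪ ({0, 1, …, 58} \ ({-9/79} ∪ (ℤ \ (-9/79, 59))))) × (-1/2, -9/79])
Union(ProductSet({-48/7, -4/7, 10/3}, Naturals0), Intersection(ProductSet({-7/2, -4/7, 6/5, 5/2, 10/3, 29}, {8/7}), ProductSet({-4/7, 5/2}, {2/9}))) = ProductSet({-48/7, -4/7, 10/3}, Naturals0)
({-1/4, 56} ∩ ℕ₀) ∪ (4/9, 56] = (4/9, 56]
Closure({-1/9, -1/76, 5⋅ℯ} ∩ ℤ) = ∅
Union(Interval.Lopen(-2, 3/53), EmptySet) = Interval.Lopen(-2, 3/53)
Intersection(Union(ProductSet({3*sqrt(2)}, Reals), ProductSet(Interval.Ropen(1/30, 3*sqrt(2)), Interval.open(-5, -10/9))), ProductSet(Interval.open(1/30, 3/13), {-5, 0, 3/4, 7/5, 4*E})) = EmptySet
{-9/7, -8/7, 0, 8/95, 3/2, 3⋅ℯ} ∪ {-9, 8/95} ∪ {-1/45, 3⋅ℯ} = {-9, -9/7, -8/7, -1/45, 0, 8/95, 3/2, 3⋅ℯ}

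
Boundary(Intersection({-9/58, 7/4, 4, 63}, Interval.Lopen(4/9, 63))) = {7/4, 4, 63}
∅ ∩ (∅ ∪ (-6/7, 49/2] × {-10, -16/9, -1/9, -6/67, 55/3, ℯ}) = ∅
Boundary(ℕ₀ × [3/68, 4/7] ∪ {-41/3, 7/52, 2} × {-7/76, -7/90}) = (ℕ₀ × [3/68, 4/7]) ∪ ({-41/3, 7/52, 2} × {-7/76, -7/90})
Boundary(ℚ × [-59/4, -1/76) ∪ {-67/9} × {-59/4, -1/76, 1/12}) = ({-67/9} × {-59/4, -1/76, 1/12}) ∪ (ℝ × [-59/4, -1/76])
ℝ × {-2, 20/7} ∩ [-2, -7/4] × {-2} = [-2, -7/4] × {-2}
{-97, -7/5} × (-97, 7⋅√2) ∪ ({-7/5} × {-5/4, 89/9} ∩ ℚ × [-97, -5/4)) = {-97, -7/5} × (-97, 7⋅√2)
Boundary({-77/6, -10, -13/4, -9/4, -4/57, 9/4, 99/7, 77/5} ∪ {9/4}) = {-77/6, -10, -13/4, -9/4, -4/57, 9/4, 99/7, 77/5}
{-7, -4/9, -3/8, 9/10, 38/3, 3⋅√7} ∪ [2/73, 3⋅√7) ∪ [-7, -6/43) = [-7, -6/43) ∪ [2/73, 3⋅√7] ∪ {38/3}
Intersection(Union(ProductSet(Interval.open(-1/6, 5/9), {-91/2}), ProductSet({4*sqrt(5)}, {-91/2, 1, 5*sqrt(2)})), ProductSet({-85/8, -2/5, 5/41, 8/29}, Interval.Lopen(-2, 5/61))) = EmptySet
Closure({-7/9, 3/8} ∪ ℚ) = ℝ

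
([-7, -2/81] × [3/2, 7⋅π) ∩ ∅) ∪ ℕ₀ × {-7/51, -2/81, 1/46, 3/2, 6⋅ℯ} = ℕ₀ × {-7/51, -2/81, 1/46, 3/2, 6⋅ℯ}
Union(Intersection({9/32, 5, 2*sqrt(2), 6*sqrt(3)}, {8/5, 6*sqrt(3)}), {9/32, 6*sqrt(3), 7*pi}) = {9/32, 6*sqrt(3), 7*pi}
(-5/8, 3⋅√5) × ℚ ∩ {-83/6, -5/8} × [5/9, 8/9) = ∅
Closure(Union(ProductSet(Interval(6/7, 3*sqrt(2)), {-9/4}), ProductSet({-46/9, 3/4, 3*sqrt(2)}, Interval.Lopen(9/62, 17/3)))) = Union(ProductSet({-46/9, 3/4, 3*sqrt(2)}, Interval(9/62, 17/3)), ProductSet(Interval(6/7, 3*sqrt(2)), {-9/4}))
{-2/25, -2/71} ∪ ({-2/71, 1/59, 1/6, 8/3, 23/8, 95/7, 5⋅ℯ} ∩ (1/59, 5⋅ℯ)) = {-2/25, -2/71, 1/6, 8/3, 23/8, 95/7}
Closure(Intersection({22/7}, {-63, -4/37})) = EmptySet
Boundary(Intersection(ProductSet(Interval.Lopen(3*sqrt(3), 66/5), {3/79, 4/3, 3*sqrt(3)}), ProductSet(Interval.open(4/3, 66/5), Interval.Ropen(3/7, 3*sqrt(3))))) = ProductSet(Interval(3*sqrt(3), 66/5), {4/3})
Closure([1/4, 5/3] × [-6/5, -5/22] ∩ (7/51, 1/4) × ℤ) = ∅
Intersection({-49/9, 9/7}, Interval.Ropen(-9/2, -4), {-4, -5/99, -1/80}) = EmptySet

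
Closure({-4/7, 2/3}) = {-4/7, 2/3}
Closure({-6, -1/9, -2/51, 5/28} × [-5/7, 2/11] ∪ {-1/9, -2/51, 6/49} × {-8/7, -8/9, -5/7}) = ({-1/9, -2/51, 6/49} × {-8/7, -8/9, -5/7}) ∪ ({-6, -1/9, -2/51, 5/28} × [-5/7, 2/11])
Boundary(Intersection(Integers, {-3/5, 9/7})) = EmptySet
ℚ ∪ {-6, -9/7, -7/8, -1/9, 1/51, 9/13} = ℚ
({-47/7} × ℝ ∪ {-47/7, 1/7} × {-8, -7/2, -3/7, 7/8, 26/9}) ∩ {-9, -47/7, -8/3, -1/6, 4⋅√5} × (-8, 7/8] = {-47/7} × (-8, 7/8]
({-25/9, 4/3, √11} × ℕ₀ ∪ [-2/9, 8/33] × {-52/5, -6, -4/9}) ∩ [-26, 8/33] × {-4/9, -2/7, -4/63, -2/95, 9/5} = [-2/9, 8/33] × {-4/9}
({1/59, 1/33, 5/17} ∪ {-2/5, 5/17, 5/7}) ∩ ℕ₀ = ∅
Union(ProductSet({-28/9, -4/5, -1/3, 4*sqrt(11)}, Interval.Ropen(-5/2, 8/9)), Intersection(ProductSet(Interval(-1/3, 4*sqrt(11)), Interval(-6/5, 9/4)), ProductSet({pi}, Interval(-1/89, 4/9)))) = Union(ProductSet({pi}, Interval(-1/89, 4/9)), ProductSet({-28/9, -4/5, -1/3, 4*sqrt(11)}, Interval.Ropen(-5/2, 8/9)))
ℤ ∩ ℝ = ℤ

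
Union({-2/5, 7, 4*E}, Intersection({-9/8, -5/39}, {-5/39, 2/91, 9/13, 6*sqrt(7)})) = {-2/5, -5/39, 7, 4*E}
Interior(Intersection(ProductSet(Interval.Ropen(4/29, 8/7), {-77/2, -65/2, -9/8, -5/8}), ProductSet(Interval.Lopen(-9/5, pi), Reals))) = EmptySet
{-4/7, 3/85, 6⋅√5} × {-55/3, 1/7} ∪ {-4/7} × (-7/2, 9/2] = ({-4/7} × (-7/2, 9/2]) ∪ ({-4/7, 3/85, 6⋅√5} × {-55/3, 1/7})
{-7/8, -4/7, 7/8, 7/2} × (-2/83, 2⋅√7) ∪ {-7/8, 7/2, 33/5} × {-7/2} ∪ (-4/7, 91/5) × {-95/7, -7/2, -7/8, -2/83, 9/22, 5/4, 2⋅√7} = ({-7/8, 7/2, 33/5} × {-7/2}) ∪ ({-7/8, -4/7, 7/8, 7/2} × (-2/83, 2⋅√7)) ∪ ((-4/7, 91/5) × {-95/7, -7/2, -7/8, -2/83, 9/22, 5/4, 2⋅√7})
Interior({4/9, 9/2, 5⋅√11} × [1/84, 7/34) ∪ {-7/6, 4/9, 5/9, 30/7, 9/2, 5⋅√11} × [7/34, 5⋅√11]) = ∅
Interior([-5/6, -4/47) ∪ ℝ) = (-∞, ∞)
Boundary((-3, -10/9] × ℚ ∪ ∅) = [-3, -10/9] × ℝ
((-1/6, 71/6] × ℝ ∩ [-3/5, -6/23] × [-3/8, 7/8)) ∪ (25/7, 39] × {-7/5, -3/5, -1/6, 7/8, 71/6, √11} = (25/7, 39] × {-7/5, -3/5, -1/6, 7/8, 71/6, √11}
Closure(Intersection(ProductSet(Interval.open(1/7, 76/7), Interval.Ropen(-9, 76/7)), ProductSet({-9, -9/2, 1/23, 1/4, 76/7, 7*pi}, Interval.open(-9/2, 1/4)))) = ProductSet({1/4}, Interval(-9/2, 1/4))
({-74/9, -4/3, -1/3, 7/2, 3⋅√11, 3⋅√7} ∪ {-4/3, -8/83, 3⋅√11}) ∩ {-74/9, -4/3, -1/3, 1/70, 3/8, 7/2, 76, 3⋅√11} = {-74/9, -4/3, -1/3, 7/2, 3⋅√11}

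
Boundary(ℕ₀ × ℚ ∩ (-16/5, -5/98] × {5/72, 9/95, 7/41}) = ∅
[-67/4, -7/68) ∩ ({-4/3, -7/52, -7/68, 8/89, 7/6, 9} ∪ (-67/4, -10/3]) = (-67/4, -10/3] ∪ {-4/3, -7/52}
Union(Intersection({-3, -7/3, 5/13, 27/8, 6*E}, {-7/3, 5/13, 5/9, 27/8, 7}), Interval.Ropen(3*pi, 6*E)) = Union({-7/3, 5/13, 27/8}, Interval.Ropen(3*pi, 6*E))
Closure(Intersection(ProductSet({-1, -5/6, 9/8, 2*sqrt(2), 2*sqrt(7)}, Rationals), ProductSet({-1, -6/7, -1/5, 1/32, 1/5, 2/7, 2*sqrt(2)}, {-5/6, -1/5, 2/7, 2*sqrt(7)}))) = ProductSet({-1, 2*sqrt(2)}, {-5/6, -1/5, 2/7})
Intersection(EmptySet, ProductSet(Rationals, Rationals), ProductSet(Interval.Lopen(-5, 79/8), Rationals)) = EmptySet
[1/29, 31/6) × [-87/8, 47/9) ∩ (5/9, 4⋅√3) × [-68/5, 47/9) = (5/9, 31/6) × [-87/8, 47/9)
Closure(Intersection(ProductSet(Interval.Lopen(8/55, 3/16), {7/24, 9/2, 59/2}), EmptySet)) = EmptySet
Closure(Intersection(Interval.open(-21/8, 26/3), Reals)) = Interval(-21/8, 26/3)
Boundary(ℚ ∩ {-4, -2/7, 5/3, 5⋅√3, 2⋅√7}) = {-4, -2/7, 5/3}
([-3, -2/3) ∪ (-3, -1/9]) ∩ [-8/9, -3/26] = [-8/9, -3/26]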